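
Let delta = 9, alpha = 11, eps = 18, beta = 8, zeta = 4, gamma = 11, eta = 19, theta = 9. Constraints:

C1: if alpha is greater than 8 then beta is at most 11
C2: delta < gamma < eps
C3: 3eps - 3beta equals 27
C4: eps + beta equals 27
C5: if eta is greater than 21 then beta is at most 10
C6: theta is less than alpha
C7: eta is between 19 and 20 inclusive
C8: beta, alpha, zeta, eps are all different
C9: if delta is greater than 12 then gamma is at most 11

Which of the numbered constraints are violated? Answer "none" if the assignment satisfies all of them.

C1: alpha = 11 > 8, so we need beta ≤ 11; beta = 8 ≤ 11 — satisfied.
C2: values 9 < 11 < 18 — satisfied.
C3: 3eps - 3beta = 3(18) - 3(8) = 30, not 27 — violated.
C4: eps + beta = 18 + 8 = 26, not 27 — violated.
C5: eta = 19, not > 21; antecedent false, conditional vacuously true — satisfied.
C6: theta = 9, alpha = 11; 9 < 11 — satisfied.
C7: eta = 19 lies in [19, 20] — satisfied.
C8: values 8, 11, 4, 18 are pairwise distinct — satisfied.
C9: delta = 9, not > 12; antecedent false, conditional vacuously true — satisfied.

Constraints 3 and 4 do not hold.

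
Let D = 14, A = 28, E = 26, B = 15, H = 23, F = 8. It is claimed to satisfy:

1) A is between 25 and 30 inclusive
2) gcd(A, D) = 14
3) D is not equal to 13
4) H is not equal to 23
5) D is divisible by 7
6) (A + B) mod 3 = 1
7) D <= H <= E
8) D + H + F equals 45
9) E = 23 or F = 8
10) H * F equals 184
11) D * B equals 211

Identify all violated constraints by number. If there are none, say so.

Violated: 4 and 11.

1) A = 28 lies in [25, 30] — satisfied.
2) gcd(28, 14) = 14 — satisfied.
3) D = 14, and 14 ≠ 13 — satisfied.
4) H = 23, but 23 is required to differ — violated.
5) 14 / 7 = 2, so 7 divides 14 — satisfied.
6) A + B = 43; 43 mod 3 = 1 — satisfied.
7) values 14 <= 23 <= 26 — satisfied.
8) D + H + F = 14 + 23 + 8 = 45 — satisfied.
9) E = 26 ≠ 23, but F = 8 = 8 (second disjunct) — satisfied.
10) H * F = 23 * 8 = 184 — satisfied.
11) D * B = 14 * 15 = 210, not 211 — violated.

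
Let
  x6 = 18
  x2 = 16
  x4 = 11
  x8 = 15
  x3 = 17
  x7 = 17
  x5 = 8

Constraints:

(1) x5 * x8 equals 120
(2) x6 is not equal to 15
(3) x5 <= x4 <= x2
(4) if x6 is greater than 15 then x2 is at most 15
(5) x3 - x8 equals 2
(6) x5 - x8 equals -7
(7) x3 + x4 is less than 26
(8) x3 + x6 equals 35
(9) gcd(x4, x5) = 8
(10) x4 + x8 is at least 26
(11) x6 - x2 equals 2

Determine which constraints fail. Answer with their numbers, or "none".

(1) x5 * x8 = 8 * 15 = 120 — holds.
(2) x6 = 18, and 18 ≠ 15 — holds.
(3) values 8 <= 11 <= 16 — holds.
(4) x6 = 18 > 15, so we need x2 ≤ 15; but x2 = 16 > 15 — does not hold.
(5) x3 - x8 = 17 - 15 = 2 — holds.
(6) x5 - x8 = 8 - 15 = -7 — holds.
(7) x3 + x4 = 17 + 11 = 28; 28 ≥ 26, bound 26 not met — does not hold.
(8) x3 + x6 = 17 + 18 = 35 — holds.
(9) gcd(11, 8) = 1, not 8 — does not hold.
(10) x4 + x8 = 11 + 15 = 26; 26 ≥ 26 — holds.
(11) x6 - x2 = 18 - 16 = 2 — holds.

Constraints 4, 7, and 9 do not hold.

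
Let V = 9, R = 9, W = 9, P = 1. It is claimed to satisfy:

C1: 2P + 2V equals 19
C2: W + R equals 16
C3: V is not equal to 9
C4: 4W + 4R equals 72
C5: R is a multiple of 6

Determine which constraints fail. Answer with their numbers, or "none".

C1: 2P + 2V = 2(1) + 2(9) = 20, not 19 — violated.
C2: W + R = 9 + 9 = 18, not 16 — violated.
C3: V = 9, but 9 is required to differ — violated.
C4: 4W + 4R = 4(9) + 4(9) = 72 — OK.
C5: 9 = 6*1 + 3, so 6 does not divide 9 — violated.

Violated: 1, 2, 3, and 5.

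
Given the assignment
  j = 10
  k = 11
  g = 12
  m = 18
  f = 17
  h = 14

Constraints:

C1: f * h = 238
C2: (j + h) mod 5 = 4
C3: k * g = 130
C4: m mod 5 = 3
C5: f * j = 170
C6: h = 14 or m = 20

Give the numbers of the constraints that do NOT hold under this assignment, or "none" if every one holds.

No — constraint 3 is not satisfied.

C1: f * h = 17 * 14 = 238 — holds.
C2: j + h = 24; 24 mod 5 = 4 — holds.
C3: k * g = 11 * 12 = 132, not 130 — does not hold.
C4: 18 mod 5 = 3 — holds.
C5: f * j = 17 * 10 = 170 — holds.
C6: h = 14 = 14 (first disjunct) — holds.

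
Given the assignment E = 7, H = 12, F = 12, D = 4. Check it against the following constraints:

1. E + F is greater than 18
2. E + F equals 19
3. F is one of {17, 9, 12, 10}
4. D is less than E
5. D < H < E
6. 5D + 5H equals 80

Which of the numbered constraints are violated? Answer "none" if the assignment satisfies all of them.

1. E + F = 7 + 12 = 19; 19 > 18  ✓
2. E + F = 7 + 12 = 19  ✓
3. F = 12 is in {17, 9, 12, 10}  ✓
4. D = 4, E = 7; 4 < 7  ✓
5. values 4, 12, 7; H = 12 is not < E = 7  ✗
6. 5D + 5H = 5(4) + 5(12) = 80  ✓

No — constraint 5 is not satisfied.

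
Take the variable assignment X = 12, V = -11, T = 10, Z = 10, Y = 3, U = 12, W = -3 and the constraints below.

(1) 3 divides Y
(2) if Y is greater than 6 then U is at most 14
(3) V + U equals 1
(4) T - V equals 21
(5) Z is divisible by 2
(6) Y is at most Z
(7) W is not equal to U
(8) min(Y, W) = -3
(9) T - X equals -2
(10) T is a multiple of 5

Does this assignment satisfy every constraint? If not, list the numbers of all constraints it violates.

Yes — all constraints hold.

(1) 3 / 3 = 1, so 3 divides 3  true
(2) Y = 3, not > 6; antecedent false, conditional vacuously true  true
(3) V + U = -11 + 12 = 1  true
(4) T - V = 10 - (-11) = 21  true
(5) 10 / 2 = 5, so 2 divides 10  true
(6) Y = 3, Z = 10; 3 ≤ 10  true
(7) W = -3, U = 12; distinct  true
(8) min(3, -3) = -3  true
(9) T - X = 10 - 12 = -2  true
(10) 10 / 5 = 2, so 5 divides 10  true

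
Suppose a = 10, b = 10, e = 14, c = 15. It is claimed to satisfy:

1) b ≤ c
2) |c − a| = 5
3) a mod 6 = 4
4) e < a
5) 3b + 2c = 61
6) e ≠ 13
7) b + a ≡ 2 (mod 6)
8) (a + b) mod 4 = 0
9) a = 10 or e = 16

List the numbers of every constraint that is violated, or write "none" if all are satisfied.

1) b = 10, c = 15; 10 ≤ 15  ✓
2) |15 − 10| = 5  ✓
3) 10 mod 6 = 4  ✓
4) e = 14, a = 10; 14 ≥ 10 (want <)  ✗
5) 3b + 2c = 3(10) + 2(15) = 60, not 61  ✗
6) e = 14, and 14 ≠ 13  ✓
7) b + a = 20; 20 mod 6 = 2  ✓
8) a + b = 20; 20 mod 4 = 0  ✓
9) a = 10 = 10 (first disjunct)  ✓

Violated: 4 and 5.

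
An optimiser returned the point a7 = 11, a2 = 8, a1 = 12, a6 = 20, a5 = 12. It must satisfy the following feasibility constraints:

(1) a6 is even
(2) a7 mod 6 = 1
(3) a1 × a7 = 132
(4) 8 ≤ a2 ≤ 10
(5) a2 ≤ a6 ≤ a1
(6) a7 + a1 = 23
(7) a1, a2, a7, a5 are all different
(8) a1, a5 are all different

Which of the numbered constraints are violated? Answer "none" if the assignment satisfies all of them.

No — constraints 2, 5, 7, and 8 are not satisfied.

(1) a6 = 20 is even — holds.
(2) 11 mod 6 = 5, not 1 — fails.
(3) a1 × a7 = 12 × 11 = 132 — holds.
(4) a2 = 8 lies in [8, 10] — holds.
(5) values 8, 20, 12; a6 = 20 is not ≤ a1 = 12 — fails.
(6) a7 + a1 = 11 + 12 = 23 — holds.
(7) a1 = a5 = 12, not all different — fails.
(8) a1 = a5 = 12, not all different — fails.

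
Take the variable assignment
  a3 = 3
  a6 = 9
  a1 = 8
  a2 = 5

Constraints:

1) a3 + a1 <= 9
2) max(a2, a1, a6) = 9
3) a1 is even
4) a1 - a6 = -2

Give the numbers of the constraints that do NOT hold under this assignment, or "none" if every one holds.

1) a3 + a1 = 3 + 8 = 11; 11 > 9, bound 9 not met — violated.
2) max(5, 8, 9) = 9 — satisfied.
3) a1 = 8 is even — satisfied.
4) a1 - a6 = 8 - 9 = -1, not -2 — violated.

The assignment fails constraints 1, 4.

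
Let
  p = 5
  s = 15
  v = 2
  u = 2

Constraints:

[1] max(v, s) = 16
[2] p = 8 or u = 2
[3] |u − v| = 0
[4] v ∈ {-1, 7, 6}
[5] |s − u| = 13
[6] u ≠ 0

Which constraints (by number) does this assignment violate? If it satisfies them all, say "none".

Constraints 1, 4 do not hold.

[1] max(2, 15) = 15, not 16  FAIL
[2] p = 5 ≠ 8, but u = 2 = 2 (second disjunct)  OK
[3] |2 − 2| = 0  OK
[4] v = 2 is not in {-1, 7, 6}  FAIL
[5] |15 − 2| = 13  OK
[6] u = 2, and 2 ≠ 0  OK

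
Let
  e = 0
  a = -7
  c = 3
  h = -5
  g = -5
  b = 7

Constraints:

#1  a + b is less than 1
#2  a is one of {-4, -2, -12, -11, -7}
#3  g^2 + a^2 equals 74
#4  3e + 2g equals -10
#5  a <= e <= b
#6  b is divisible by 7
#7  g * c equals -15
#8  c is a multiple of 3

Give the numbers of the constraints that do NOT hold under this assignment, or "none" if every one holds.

#1 a + b = -7 + 7 = 0; 0 < 1 — holds.
#2 a = -7 is in {-4, -2, -12, -11, -7} — holds.
#3 g^2 + a^2 = (-5)^2 + (-7)^2 = 25 + 49 = 74 — holds.
#4 3e + 2g = 3(0) + 2(-5) = -10 — holds.
#5 values -7 <= 0 <= 7 — holds.
#6 7 / 7 = 1, so 7 divides 7 — holds.
#7 g * c = -5 * 3 = -15 — holds.
#8 3 / 3 = 1, so 3 divides 3 — holds.

No violations.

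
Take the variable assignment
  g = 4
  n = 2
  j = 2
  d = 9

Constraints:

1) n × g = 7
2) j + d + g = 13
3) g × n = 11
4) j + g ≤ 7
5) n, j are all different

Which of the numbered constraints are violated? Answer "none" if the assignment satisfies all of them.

No — constraints 1, 2, 3, and 5 are not satisfied.

1) n × g = 2 × 4 = 8, not 7  FAIL
2) j + d + g = 2 + 9 + 4 = 15, not 13  FAIL
3) g × n = 4 × 2 = 8, not 11  FAIL
4) j + g = 2 + 4 = 6; 6 ≤ 7  OK
5) n = j = 2, not all different  FAIL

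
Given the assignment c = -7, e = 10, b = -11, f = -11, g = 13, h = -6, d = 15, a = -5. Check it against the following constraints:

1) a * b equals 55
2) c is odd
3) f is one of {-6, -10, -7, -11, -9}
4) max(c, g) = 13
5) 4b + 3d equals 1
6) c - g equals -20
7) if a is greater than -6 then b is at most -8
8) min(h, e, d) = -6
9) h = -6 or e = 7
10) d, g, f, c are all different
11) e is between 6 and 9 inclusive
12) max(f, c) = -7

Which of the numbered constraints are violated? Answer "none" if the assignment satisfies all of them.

1) a * b = -5 * (-11) = 55 — OK.
2) c = -7 is odd — OK.
3) f = -11 is in {-6, -10, -7, -11, -9} — OK.
4) max(-7, 13) = 13 — OK.
5) 4b + 3d = 4(-11) + 3(15) = 1 — OK.
6) c - g = -7 - 13 = -20 — OK.
7) a = -5 > -6, so we need b ≤ -8; b = -11 ≤ -8 — OK.
8) min(-6, 10, 15) = -6 — OK.
9) h = -6 = -6 (first disjunct) — OK.
10) values 15, 13, -11, -7 are pairwise distinct — OK.
11) e = 10 is outside [6, 9] — violated.
12) max(-11, -7) = -7 — OK.

The assignment fails constraint 11.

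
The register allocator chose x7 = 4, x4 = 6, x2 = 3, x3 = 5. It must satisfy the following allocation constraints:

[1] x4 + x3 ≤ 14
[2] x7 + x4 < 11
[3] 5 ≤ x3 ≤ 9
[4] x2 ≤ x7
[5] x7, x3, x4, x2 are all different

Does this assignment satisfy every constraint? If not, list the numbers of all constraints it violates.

[1] x4 + x3 = 6 + 5 = 11; 11 ≤ 14 — holds.
[2] x7 + x4 = 4 + 6 = 10; 10 < 11 — holds.
[3] x3 = 5 lies in [5, 9] — holds.
[4] x2 = 3, x7 = 4; 3 ≤ 4 — holds.
[5] values 4, 5, 6, 3 are pairwise distinct — holds.

No violations.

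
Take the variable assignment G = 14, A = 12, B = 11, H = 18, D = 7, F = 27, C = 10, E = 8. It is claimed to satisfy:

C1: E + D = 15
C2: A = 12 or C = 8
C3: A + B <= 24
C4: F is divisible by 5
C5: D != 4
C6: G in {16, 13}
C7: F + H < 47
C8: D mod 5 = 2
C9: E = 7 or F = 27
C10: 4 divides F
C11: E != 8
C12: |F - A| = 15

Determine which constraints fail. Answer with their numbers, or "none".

Violated: 4, 6, 10, 11.

C1: E + D = 8 + 7 = 15 — holds.
C2: A = 12 = 12 (first disjunct) — holds.
C3: A + B = 12 + 11 = 23; 23 ≤ 24 — holds.
C4: 27 = 5*5 + 2, so 5 does not divide 27 — fails.
C5: D = 7, and 7 ≠ 4 — holds.
C6: G = 14 is not in {16, 13} — fails.
C7: F + H = 27 + 18 = 45; 45 < 47 — holds.
C8: 7 mod 5 = 2 — holds.
C9: E = 8 ≠ 7, but F = 27 = 27 (second disjunct) — holds.
C10: 27 = 4*6 + 3, so 4 does not divide 27 — fails.
C11: E = 8, but 8 is required to differ — fails.
C12: |27 - 12| = 15 — holds.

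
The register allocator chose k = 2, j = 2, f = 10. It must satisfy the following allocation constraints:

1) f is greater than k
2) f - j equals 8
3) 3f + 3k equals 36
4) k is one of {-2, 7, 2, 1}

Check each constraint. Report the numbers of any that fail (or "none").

1) f = 10, k = 2; 10 > 2 — holds.
2) f - j = 10 - 2 = 8 — holds.
3) 3f + 3k = 3(10) + 3(2) = 36 — holds.
4) k = 2 is in {-2, 7, 2, 1} — holds.

No violations.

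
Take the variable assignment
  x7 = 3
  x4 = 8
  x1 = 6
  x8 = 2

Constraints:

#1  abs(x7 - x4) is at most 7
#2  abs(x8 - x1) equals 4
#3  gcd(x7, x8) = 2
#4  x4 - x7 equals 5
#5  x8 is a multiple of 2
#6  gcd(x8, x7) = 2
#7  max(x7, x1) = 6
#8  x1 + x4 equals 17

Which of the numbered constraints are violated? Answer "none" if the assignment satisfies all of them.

#1 abs(3 - 8) = 5; 5 ≤ 7 — OK.
#2 abs(2 - 6) = 4 — OK.
#3 gcd(3, 2) = 1, not 2 — violated.
#4 x4 - x7 = 8 - 3 = 5 — OK.
#5 2 / 2 = 1, so 2 divides 2 — OK.
#6 gcd(2, 3) = 1, not 2 — violated.
#7 max(3, 6) = 6 — OK.
#8 x1 + x4 = 6 + 8 = 14, not 17 — violated.

Constraints 3, 6, 8 are violated.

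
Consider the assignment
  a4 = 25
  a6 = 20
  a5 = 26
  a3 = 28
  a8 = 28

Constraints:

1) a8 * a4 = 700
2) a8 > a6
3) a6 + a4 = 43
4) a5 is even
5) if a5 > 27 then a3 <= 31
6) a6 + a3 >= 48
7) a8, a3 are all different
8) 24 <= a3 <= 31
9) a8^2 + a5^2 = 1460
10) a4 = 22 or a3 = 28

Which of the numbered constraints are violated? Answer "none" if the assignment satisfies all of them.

The assignment fails constraints 3, 7.

1) a8 * a4 = 28 * 25 = 700 — OK.
2) a8 = 28, a6 = 20; 28 > 20 — OK.
3) a6 + a4 = 20 + 25 = 45, not 43 — violated.
4) a5 = 26 is even — OK.
5) a5 = 26, not > 27; antecedent false, conditional vacuously true — OK.
6) a6 + a3 = 20 + 28 = 48; 48 ≥ 48 — OK.
7) a8 = a3 = 28, not all different — violated.
8) a3 = 28 lies in [24, 31] — OK.
9) a8^2 + a5^2 = 28^2 + 26^2 = 784 + 676 = 1460 — OK.
10) a4 = 25 ≠ 22, but a3 = 28 = 28 (second disjunct) — OK.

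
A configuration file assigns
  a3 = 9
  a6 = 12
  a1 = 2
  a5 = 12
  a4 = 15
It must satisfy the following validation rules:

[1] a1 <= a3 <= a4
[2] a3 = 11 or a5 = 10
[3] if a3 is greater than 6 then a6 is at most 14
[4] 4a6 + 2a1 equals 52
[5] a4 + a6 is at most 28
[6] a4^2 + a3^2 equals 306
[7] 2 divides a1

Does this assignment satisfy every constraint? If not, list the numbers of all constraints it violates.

[1] values 2 <= 9 <= 15 — OK.
[2] a3 = 9 ≠ 11 and a5 = 12 ≠ 10; both disjuncts false — violated.
[3] a3 = 9 > 6, so we need a6 ≤ 14; a6 = 12 ≤ 14 — OK.
[4] 4a6 + 2a1 = 4(12) + 2(2) = 52 — OK.
[5] a4 + a6 = 15 + 12 = 27; 27 ≤ 28 — OK.
[6] a4^2 + a3^2 = 15^2 + 9^2 = 225 + 81 = 306 — OK.
[7] 2 / 2 = 1, so 2 divides 2 — OK.

The assignment fails constraint 2.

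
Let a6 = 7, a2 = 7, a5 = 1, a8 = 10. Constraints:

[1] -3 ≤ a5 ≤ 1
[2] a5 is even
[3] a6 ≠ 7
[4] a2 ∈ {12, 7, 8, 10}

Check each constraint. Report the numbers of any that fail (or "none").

The assignment fails constraints 2, 3.

[1] a5 = 1 lies in [-3, 1] — holds.
[2] a5 = 1 is odd — fails.
[3] a6 = 7, but 7 is required to differ — fails.
[4] a2 = 7 is in {12, 7, 8, 10} — holds.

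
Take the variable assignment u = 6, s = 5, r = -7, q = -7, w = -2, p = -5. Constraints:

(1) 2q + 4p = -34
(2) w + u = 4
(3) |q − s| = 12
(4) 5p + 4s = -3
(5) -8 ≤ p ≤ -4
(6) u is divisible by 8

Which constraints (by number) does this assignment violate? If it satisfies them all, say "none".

(1) 2q + 4p = 2(-7) + 4(-5) = -34  ✔
(2) w + u = -2 + 6 = 4  ✔
(3) |-7 − 5| = 12  ✔
(4) 5p + 4s = 5(-5) + 4(5) = -5, not -3  ✘
(5) p = -5 lies in [-8, -4]  ✔
(6) 6 = 8×0 + 6, so 8 does not divide 6  ✘

Violated: 4 and 6.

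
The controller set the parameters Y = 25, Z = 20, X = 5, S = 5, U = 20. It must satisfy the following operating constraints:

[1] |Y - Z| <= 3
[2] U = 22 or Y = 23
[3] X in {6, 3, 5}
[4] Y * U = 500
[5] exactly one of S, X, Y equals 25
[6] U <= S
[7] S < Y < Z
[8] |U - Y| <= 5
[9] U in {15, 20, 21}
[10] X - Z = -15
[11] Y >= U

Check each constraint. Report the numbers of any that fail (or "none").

Constraints 1, 2, 6, and 7 are violated.

[1] |25 - 20| = 5; 5 > 3, exceeds bound 3 — does not hold.
[2] U = 20 ≠ 22 and Y = 25 ≠ 23; both disjuncts false — does not hold.
[3] X = 5 is in {6, 3, 5} — holds.
[4] Y * U = 25 * 20 = 500 — holds.
[5] S=5, X=5, Y=25; 1 of them equals 25 — holds.
[6] U = 20, S = 5; 20 > 5 (want ≤) — does not hold.
[7] values 5, 25, 20; Y = 25 is not < Z = 20 — does not hold.
[8] |20 - 25| = 5; 5 ≤ 5 — holds.
[9] U = 20 is in {15, 20, 21} — holds.
[10] X - Z = 5 - 20 = -15 — holds.
[11] Y = 25, U = 20; 25 ≥ 20 — holds.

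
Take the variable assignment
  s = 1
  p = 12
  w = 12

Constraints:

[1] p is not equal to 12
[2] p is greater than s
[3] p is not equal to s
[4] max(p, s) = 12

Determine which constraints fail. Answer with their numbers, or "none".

[1] p = 12, but 12 is required to differ  no
[2] p = 12, s = 1; 12 > 1  yes
[3] p = 12, s = 1; distinct  yes
[4] max(12, 1) = 12  yes

Violated: 1.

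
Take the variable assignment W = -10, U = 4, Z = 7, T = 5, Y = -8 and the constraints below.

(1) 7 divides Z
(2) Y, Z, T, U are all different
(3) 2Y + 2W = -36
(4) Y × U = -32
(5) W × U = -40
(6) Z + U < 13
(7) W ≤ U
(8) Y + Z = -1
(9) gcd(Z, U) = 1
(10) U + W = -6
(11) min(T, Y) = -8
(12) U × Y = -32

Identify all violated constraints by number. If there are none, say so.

(1) 7 / 7 = 1, so 7 divides 7  holds
(2) values -8, 7, 5, 4 are pairwise distinct  holds
(3) 2Y + 2W = 2(-8) + 2(-10) = -36  holds
(4) Y × U = -8 × 4 = -32  holds
(5) W × U = -10 × 4 = -40  holds
(6) Z + U = 7 + 4 = 11; 11 < 13  holds
(7) W = -10, U = 4; -10 ≤ 4  holds
(8) Y + Z = -8 + 7 = -1  holds
(9) gcd(7, 4) = 1  holds
(10) U + W = 4 + (-10) = -6  holds
(11) min(5, -8) = -8  holds
(12) U × Y = 4 × (-8) = -32  holds

No violations.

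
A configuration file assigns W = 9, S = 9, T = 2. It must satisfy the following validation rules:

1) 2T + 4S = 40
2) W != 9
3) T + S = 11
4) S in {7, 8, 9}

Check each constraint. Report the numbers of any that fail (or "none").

Constraint 2 does not hold.

1) 2T + 4S = 2(2) + 4(9) = 40 — holds.
2) W = 9, but 9 is required to differ — fails.
3) T + S = 2 + 9 = 11 — holds.
4) S = 9 is in {7, 8, 9} — holds.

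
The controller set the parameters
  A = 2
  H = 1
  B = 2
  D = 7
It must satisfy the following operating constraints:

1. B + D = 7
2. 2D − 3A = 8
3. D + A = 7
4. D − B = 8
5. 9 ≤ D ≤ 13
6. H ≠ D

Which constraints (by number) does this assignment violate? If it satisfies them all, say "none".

Constraints 1, 3, 4, 5 do not hold.

1. B + D = 2 + 7 = 9, not 7 — does not hold.
2. 2D − 3A = 2(7) − 3(2) = 8 — holds.
3. D + A = 7 + 2 = 9, not 7 — does not hold.
4. D − B = 7 − 2 = 5, not 8 — does not hold.
5. D = 7 is outside [9, 13] — does not hold.
6. H = 1, D = 7; distinct — holds.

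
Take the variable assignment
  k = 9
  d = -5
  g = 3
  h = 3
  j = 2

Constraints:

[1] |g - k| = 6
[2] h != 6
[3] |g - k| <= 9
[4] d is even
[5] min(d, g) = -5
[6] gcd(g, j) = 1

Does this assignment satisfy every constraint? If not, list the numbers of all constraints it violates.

[1] |3 - 9| = 6  true
[2] h = 3, and 3 ≠ 6  true
[3] |3 - 9| = 6; 6 ≤ 9  true
[4] d = -5 is odd  false
[5] min(-5, 3) = -5  true
[6] gcd(3, 2) = 1  true

The assignment fails constraint 4.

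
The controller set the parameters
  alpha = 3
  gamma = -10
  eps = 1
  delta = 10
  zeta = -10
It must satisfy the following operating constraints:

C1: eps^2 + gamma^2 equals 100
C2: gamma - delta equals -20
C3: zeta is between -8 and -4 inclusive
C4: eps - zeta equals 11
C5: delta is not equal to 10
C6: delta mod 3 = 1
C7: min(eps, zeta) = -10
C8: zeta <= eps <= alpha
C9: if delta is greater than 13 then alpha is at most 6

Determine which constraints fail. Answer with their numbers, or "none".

C1: eps^2 + gamma^2 = 1^2 + (-10)^2 = 1 + 100 = 101, not 100  ✘
C2: gamma - delta = -10 - 10 = -20  ✔
C3: zeta = -10 is outside [-8, -4]  ✘
C4: eps - zeta = 1 - (-10) = 11  ✔
C5: delta = 10, but 10 is required to differ  ✘
C6: 10 mod 3 = 1  ✔
C7: min(1, -10) = -10  ✔
C8: values -10 <= 1 <= 3  ✔
C9: delta = 10, not > 13; antecedent false, conditional vacuously true  ✔

The assignment fails constraints 1, 3, and 5.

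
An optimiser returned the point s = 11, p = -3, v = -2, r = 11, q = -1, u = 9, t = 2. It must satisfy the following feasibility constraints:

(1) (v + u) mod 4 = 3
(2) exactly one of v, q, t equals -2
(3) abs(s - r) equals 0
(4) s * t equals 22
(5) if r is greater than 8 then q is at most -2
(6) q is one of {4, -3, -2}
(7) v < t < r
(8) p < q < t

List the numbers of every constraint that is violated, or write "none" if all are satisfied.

(1) v + u = 7; 7 mod 4 = 3 — holds.
(2) v=-2, q=-1, t=2; 1 of them equals -2 — holds.
(3) abs(11 - 11) = 0 — holds.
(4) s * t = 11 * 2 = 22 — holds.
(5) r = 11 > 8, so we need q ≤ -2; but q = -1 > -2 — does not hold.
(6) q = -1 is not in {4, -3, -2} — does not hold.
(7) values -2 < 2 < 11 — holds.
(8) values -3 < -1 < 2 — holds.

Constraints 5 and 6 do not hold.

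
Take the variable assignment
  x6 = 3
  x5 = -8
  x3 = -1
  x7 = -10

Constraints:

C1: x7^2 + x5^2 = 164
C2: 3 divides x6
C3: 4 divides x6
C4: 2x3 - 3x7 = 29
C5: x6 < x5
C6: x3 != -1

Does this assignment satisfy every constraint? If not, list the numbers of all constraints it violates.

Violated: 3, 4, 5, 6.

C1: x7^2 + x5^2 = (-10)^2 + (-8)^2 = 100 + 64 = 164 — satisfied.
C2: 3 / 3 = 1, so 3 divides 3 — satisfied.
C3: 3 = 4*0 + 3, so 4 does not divide 3 — violated.
C4: 2x3 - 3x7 = 2(-1) - 3(-10) = 28, not 29 — violated.
C5: x6 = 3, x5 = -8; 3 ≥ -8 (want <) — violated.
C6: x3 = -1, but -1 is required to differ — violated.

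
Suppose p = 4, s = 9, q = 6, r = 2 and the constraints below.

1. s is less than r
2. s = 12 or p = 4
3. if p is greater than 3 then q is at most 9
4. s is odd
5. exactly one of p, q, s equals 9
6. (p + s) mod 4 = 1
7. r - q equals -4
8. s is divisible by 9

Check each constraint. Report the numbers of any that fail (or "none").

1. s = 9, r = 2; 9 ≥ 2 (want <) — does not hold.
2. s = 9 ≠ 12, but p = 4 = 4 (second disjunct) — holds.
3. p = 4 > 3, so we need q ≤ 9; q = 6 ≤ 9 — holds.
4. s = 9 is odd — holds.
5. p=4, q=6, s=9; 1 of them equals 9 — holds.
6. p + s = 13; 13 mod 4 = 1 — holds.
7. r - q = 2 - 6 = -4 — holds.
8. 9 / 9 = 1, so 9 divides 9 — holds.

No — constraint 1 is not satisfied.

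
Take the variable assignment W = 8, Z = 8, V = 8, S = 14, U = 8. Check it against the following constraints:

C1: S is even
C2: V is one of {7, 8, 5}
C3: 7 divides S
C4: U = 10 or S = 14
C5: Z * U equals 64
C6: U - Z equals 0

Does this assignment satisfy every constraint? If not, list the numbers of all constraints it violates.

None — every constraint holds.

C1: S = 14 is even  yes
C2: V = 8 is in {7, 8, 5}  yes
C3: 14 / 7 = 2, so 7 divides 14  yes
C4: U = 8 ≠ 10, but S = 14 = 14 (second disjunct)  yes
C5: Z * U = 8 * 8 = 64  yes
C6: U - Z = 8 - 8 = 0  yes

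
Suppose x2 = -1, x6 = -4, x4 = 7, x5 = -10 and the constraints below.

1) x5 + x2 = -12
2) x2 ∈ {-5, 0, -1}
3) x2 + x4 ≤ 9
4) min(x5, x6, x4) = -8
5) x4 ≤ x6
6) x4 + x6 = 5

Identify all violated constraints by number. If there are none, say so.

Constraints 1, 4, 5, and 6 are violated.

1) x5 + x2 = -10 + (-1) = -11, not -12  ✗
2) x2 = -1 is in {-5, 0, -1}  ✓
3) x2 + x4 = -1 + 7 = 6; 6 ≤ 9  ✓
4) min(-10, -4, 7) = -10, not -8  ✗
5) x4 = 7, x6 = -4; 7 > -4 (want ≤)  ✗
6) x4 + x6 = 7 + (-4) = 3, not 5  ✗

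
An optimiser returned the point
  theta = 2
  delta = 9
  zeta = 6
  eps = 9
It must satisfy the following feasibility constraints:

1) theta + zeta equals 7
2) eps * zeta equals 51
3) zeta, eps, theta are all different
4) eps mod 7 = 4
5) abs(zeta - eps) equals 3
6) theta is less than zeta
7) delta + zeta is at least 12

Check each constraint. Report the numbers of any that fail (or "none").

The assignment fails constraints 1, 2, and 4.

1) theta + zeta = 2 + 6 = 8, not 7  fails
2) eps * zeta = 9 * 6 = 54, not 51  fails
3) values 6, 9, 2 are pairwise distinct  holds
4) 9 mod 7 = 2, not 4  fails
5) abs(6 - 9) = 3  holds
6) theta = 2, zeta = 6; 2 < 6  holds
7) delta + zeta = 9 + 6 = 15; 15 ≥ 12  holds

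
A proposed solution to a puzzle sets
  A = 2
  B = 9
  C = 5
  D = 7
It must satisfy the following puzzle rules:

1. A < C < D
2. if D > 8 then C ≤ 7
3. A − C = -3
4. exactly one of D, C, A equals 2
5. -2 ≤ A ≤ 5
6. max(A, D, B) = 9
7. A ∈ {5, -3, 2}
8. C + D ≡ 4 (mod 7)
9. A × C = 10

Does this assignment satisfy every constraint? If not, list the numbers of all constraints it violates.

1. values 2 < 5 < 7 — holds.
2. D = 7, not > 8; antecedent false, conditional vacuously true — holds.
3. A − C = 2 − 5 = -3 — holds.
4. D=7, C=5, A=2; 1 of them equals 2 — holds.
5. A = 2 lies in [-2, 5] — holds.
6. max(2, 7, 9) = 9 — holds.
7. A = 2 is in {5, -3, 2} — holds.
8. C + D = 12; 12 mod 7 = 5, not 4 — does not hold.
9. A × C = 2 × 5 = 10 — holds.

Violated: 8.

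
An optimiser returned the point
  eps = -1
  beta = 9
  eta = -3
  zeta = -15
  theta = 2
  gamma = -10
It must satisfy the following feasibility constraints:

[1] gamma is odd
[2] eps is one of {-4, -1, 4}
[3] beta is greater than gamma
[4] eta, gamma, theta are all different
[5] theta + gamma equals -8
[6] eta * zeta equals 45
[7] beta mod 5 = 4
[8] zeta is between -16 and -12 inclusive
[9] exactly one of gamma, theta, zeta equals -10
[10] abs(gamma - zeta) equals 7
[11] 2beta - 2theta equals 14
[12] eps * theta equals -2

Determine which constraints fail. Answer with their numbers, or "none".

[1] gamma = -10 is even  ✘
[2] eps = -1 is in {-4, -1, 4}  ✔
[3] beta = 9, gamma = -10; 9 > -10  ✔
[4] values -3, -10, 2 are pairwise distinct  ✔
[5] theta + gamma = 2 + (-10) = -8  ✔
[6] eta * zeta = -3 * (-15) = 45  ✔
[7] 9 mod 5 = 4  ✔
[8] zeta = -15 lies in [-16, -12]  ✔
[9] gamma=-10, theta=2, zeta=-15; 1 of them equals -10  ✔
[10] abs(-10 - (-15)) = 5, not 7  ✘
[11] 2beta - 2theta = 2(9) - 2(2) = 14  ✔
[12] eps * theta = -1 * 2 = -2  ✔

Constraints 1, 10 are violated.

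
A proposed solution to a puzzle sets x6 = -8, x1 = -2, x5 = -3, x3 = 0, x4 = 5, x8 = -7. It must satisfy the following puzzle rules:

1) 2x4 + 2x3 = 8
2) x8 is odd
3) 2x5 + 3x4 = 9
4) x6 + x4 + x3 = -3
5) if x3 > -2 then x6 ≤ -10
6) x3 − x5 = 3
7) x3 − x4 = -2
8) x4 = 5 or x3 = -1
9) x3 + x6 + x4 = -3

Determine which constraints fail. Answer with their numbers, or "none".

Constraints 1, 5, and 7 do not hold.

1) 2x4 + 2x3 = 2(5) + 2(0) = 10, not 8 — does not hold.
2) x8 = -7 is odd — holds.
3) 2x5 + 3x4 = 2(-3) + 3(5) = 9 — holds.
4) x6 + x4 + x3 = -8 + 5 + 0 = -3 — holds.
5) x3 = 0 > -2, so we need x6 ≤ -10; but x6 = -8 > -10 — does not hold.
6) x3 − x5 = 0 − (-3) = 3 — holds.
7) x3 − x4 = 0 − 5 = -5, not -2 — does not hold.
8) x4 = 5 = 5 (first disjunct) — holds.
9) x3 + x6 + x4 = 0 + (-8) + 5 = -3 — holds.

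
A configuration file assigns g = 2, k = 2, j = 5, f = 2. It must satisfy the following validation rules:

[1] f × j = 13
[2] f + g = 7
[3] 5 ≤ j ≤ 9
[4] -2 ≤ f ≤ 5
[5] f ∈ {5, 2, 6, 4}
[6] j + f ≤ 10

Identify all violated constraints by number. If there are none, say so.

Constraints 1, 2 do not hold.

[1] f × j = 2 × 5 = 10, not 13 — fails.
[2] f + g = 2 + 2 = 4, not 7 — fails.
[3] j = 5 lies in [5, 9] — holds.
[4] f = 2 lies in [-2, 5] — holds.
[5] f = 2 is in {5, 2, 6, 4} — holds.
[6] j + f = 5 + 2 = 7; 7 ≤ 10 — holds.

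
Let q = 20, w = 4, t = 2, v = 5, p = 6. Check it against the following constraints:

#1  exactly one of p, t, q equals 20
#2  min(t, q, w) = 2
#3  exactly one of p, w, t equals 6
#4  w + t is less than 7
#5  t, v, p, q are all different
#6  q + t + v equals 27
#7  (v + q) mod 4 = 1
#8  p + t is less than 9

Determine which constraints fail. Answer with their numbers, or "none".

None — every constraint holds.

#1 p=6, t=2, q=20; 1 of them equals 20  holds
#2 min(2, 20, 4) = 2  holds
#3 p=6, w=4, t=2; 1 of them equals 6  holds
#4 w + t = 4 + 2 = 6; 6 < 7  holds
#5 values 2, 5, 6, 20 are pairwise distinct  holds
#6 q + t + v = 20 + 2 + 5 = 27  holds
#7 v + q = 25; 25 mod 4 = 1  holds
#8 p + t = 6 + 2 = 8; 8 < 9  holds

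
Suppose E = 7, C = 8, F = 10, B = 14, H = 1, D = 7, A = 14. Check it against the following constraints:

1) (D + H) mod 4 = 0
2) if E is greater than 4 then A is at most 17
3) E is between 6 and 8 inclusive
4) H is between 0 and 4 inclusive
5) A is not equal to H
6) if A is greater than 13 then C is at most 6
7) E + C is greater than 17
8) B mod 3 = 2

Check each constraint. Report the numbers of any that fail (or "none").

Constraints 6, 7 are violated.

1) D + H = 8; 8 mod 4 = 0 — holds.
2) E = 7 > 4, so we need A ≤ 17; A = 14 ≤ 17 — holds.
3) E = 7 lies in [6, 8] — holds.
4) H = 1 lies in [0, 4] — holds.
5) A = 14, H = 1; distinct — holds.
6) A = 14 > 13, so we need C ≤ 6; but C = 8 > 6 — fails.
7) E + C = 7 + 8 = 15; 15 ≤ 17, bound 17 not met — fails.
8) 14 mod 3 = 2 — holds.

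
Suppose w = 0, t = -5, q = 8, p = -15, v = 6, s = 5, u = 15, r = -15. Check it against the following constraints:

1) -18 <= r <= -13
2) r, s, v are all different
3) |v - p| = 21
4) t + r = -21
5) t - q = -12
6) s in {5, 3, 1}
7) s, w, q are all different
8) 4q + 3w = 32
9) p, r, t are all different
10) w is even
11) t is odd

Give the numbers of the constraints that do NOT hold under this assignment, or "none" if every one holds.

Violated: 4, 5, and 9.

1) r = -15 lies in [-18, -13] — satisfied.
2) values -15, 5, 6 are pairwise distinct — satisfied.
3) |6 - (-15)| = 21 — satisfied.
4) t + r = -5 + (-15) = -20, not -21 — violated.
5) t - q = -5 - 8 = -13, not -12 — violated.
6) s = 5 is in {5, 3, 1} — satisfied.
7) values 5, 0, 8 are pairwise distinct — satisfied.
8) 4q + 3w = 4(8) + 3(0) = 32 — satisfied.
9) p = r = -15, not all different — violated.
10) w = 0 is even — satisfied.
11) t = -5 is odd — satisfied.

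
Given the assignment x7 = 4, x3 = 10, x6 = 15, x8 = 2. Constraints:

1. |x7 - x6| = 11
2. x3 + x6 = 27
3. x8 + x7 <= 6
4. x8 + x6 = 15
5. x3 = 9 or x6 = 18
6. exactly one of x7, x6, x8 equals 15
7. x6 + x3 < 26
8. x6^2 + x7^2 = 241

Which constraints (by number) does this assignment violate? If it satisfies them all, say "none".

Violated: 2, 4, and 5.

1. |4 - 15| = 11 — holds.
2. x3 + x6 = 10 + 15 = 25, not 27 — does not hold.
3. x8 + x7 = 2 + 4 = 6; 6 ≤ 6 — holds.
4. x8 + x6 = 2 + 15 = 17, not 15 — does not hold.
5. x3 = 10 ≠ 9 and x6 = 15 ≠ 18; both disjuncts false — does not hold.
6. x7=4, x6=15, x8=2; 1 of them equals 15 — holds.
7. x6 + x3 = 15 + 10 = 25; 25 < 26 — holds.
8. x6^2 + x7^2 = 15^2 + 4^2 = 225 + 16 = 241 — holds.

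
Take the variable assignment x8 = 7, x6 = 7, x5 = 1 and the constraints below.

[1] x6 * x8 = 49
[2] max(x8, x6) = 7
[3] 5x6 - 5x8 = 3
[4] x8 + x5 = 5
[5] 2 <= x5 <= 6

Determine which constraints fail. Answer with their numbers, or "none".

[1] x6 * x8 = 7 * 7 = 49  yes
[2] max(7, 7) = 7  yes
[3] 5x6 - 5x8 = 5(7) - 5(7) = 0, not 3  no
[4] x8 + x5 = 7 + 1 = 8, not 5  no
[5] x5 = 1 is outside [2, 6]  no

No — constraints 3, 4, and 5 are not satisfied.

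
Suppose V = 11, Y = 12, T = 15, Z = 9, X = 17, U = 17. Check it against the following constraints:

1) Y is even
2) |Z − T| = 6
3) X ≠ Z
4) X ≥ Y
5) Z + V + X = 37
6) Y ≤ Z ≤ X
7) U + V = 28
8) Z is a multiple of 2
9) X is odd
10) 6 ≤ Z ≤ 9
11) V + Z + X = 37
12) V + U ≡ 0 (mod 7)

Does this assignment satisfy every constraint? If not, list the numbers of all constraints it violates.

No — constraints 6 and 8 are not satisfied.

1) Y = 12 is even — satisfied.
2) |9 − 15| = 6 — satisfied.
3) X = 17, Z = 9; distinct — satisfied.
4) X = 17, Y = 12; 17 ≥ 12 — satisfied.
5) Z + V + X = 9 + 11 + 17 = 37 — satisfied.
6) values 12, 9, 17; Y = 12 is not ≤ Z = 9 — violated.
7) U + V = 17 + 11 = 28 — satisfied.
8) 9 = 2×4 + 1, so 2 does not divide 9 — violated.
9) X = 17 is odd — satisfied.
10) Z = 9 lies in [6, 9] — satisfied.
11) V + Z + X = 11 + 9 + 17 = 37 — satisfied.
12) V + U = 28; 28 mod 7 = 0 — satisfied.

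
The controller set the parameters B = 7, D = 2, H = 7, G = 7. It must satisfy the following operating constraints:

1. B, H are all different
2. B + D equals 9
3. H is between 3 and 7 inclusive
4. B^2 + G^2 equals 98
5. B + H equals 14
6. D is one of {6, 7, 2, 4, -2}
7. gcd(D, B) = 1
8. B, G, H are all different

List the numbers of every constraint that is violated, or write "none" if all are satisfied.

Constraints 1 and 8 do not hold.

1. B = H = 7, not all different  FAIL
2. B + D = 7 + 2 = 9  OK
3. H = 7 lies in [3, 7]  OK
4. B^2 + G^2 = 7^2 + 7^2 = 49 + 49 = 98  OK
5. B + H = 7 + 7 = 14  OK
6. D = 2 is in {6, 7, 2, 4, -2}  OK
7. gcd(2, 7) = 1  OK
8. B = G = 7, not all different  FAIL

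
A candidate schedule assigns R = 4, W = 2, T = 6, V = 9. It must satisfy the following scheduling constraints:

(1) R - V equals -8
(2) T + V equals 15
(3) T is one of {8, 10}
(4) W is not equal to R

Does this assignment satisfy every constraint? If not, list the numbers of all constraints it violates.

(1) R - V = 4 - 9 = -5, not -8 — violated.
(2) T + V = 6 + 9 = 15 — satisfied.
(3) T = 6 is not in {8, 10} — violated.
(4) W = 2, R = 4; distinct — satisfied.

No — constraints 1, 3 are not satisfied.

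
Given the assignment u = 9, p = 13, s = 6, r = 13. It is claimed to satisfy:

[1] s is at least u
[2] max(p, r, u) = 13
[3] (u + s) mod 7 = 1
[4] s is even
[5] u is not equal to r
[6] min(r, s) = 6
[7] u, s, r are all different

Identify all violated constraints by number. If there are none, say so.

The assignment fails constraint 1.

[1] s = 6, u = 9; 6 < 9 (want ≥) — does not hold.
[2] max(13, 13, 9) = 13 — holds.
[3] u + s = 15; 15 mod 7 = 1 — holds.
[4] s = 6 is even — holds.
[5] u = 9, r = 13; distinct — holds.
[6] min(13, 6) = 6 — holds.
[7] values 9, 6, 13 are pairwise distinct — holds.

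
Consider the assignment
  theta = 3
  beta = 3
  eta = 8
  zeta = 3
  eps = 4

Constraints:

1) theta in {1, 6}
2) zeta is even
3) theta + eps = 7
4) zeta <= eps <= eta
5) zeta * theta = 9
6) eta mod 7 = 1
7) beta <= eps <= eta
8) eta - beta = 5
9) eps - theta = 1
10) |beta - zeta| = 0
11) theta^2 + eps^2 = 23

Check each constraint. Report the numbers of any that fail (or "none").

Violated: 1, 2, and 11.

1) theta = 3 is not in {1, 6}  ✘
2) zeta = 3 is odd  ✘
3) theta + eps = 3 + 4 = 7  ✔
4) values 3 <= 4 <= 8  ✔
5) zeta * theta = 3 * 3 = 9  ✔
6) 8 mod 7 = 1  ✔
7) values 3 <= 4 <= 8  ✔
8) eta - beta = 8 - 3 = 5  ✔
9) eps - theta = 4 - 3 = 1  ✔
10) |3 - 3| = 0  ✔
11) theta^2 + eps^2 = 3^2 + 4^2 = 9 + 16 = 25, not 23  ✘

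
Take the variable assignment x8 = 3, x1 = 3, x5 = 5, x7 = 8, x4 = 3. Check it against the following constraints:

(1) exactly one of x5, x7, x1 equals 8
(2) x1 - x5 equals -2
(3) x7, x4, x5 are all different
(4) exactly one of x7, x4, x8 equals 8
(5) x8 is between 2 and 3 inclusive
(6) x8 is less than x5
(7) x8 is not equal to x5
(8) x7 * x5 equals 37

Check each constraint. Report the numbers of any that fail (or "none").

(1) x5=5, x7=8, x1=3; 1 of them equals 8 — satisfied.
(2) x1 - x5 = 3 - 5 = -2 — satisfied.
(3) values 8, 3, 5 are pairwise distinct — satisfied.
(4) x7=8, x4=3, x8=3; 1 of them equals 8 — satisfied.
(5) x8 = 3 lies in [2, 3] — satisfied.
(6) x8 = 3, x5 = 5; 3 < 5 — satisfied.
(7) x8 = 3, x5 = 5; distinct — satisfied.
(8) x7 * x5 = 8 * 5 = 40, not 37 — violated.

The assignment fails constraint 8.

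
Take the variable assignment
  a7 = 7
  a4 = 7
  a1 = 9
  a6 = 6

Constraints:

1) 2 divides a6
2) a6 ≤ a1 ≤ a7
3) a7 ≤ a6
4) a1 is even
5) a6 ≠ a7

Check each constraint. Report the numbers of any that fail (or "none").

Constraints 2, 3, and 4 do not hold.

1) 6 / 2 = 3, so 2 divides 6  ✔
2) values 6, 9, 7; a1 = 9 is not ≤ a7 = 7  ✘
3) a7 = 7, a6 = 6; 7 > 6 (want ≤)  ✘
4) a1 = 9 is odd  ✘
5) a6 = 6, a7 = 7; distinct  ✔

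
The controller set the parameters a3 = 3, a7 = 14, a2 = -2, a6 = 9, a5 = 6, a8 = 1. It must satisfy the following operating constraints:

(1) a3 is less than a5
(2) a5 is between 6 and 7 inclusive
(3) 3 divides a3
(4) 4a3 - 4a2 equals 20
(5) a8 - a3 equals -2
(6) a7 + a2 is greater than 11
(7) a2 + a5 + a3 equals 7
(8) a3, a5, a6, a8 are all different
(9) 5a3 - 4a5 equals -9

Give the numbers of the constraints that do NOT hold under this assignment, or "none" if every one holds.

The assignment satisfies every constraint.

(1) a3 = 3, a5 = 6; 3 < 6 — holds.
(2) a5 = 6 lies in [6, 7] — holds.
(3) 3 / 3 = 1, so 3 divides 3 — holds.
(4) 4a3 - 4a2 = 4(3) - 4(-2) = 20 — holds.
(5) a8 - a3 = 1 - 3 = -2 — holds.
(6) a7 + a2 = 14 + (-2) = 12; 12 > 11 — holds.
(7) a2 + a5 + a3 = -2 + 6 + 3 = 7 — holds.
(8) values 3, 6, 9, 1 are pairwise distinct — holds.
(9) 5a3 - 4a5 = 5(3) - 4(6) = -9 — holds.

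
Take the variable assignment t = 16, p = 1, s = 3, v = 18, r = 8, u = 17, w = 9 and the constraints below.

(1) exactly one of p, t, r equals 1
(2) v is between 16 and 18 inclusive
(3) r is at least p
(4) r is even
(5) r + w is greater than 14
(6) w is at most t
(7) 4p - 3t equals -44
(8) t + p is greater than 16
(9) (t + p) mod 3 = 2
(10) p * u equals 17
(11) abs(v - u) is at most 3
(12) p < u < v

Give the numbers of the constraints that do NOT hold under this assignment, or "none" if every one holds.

All constraints are satisfied.

(1) p=1, t=16, r=8; 1 of them equals 1  ✔
(2) v = 18 lies in [16, 18]  ✔
(3) r = 8, p = 1; 8 ≥ 1  ✔
(4) r = 8 is even  ✔
(5) r + w = 8 + 9 = 17; 17 > 14  ✔
(6) w = 9, t = 16; 9 ≤ 16  ✔
(7) 4p - 3t = 4(1) - 3(16) = -44  ✔
(8) t + p = 16 + 1 = 17; 17 > 16  ✔
(9) t + p = 17; 17 mod 3 = 2  ✔
(10) p * u = 1 * 17 = 17  ✔
(11) abs(18 - 17) = 1; 1 ≤ 3  ✔
(12) values 1 < 17 < 18  ✔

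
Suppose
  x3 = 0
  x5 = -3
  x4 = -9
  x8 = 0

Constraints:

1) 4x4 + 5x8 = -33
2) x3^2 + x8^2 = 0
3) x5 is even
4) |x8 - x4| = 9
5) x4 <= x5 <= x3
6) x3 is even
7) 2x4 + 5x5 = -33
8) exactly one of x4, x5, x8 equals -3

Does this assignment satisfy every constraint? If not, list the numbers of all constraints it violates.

No — constraints 1 and 3 are not satisfied.

1) 4x4 + 5x8 = 4(-9) + 5(0) = -36, not -33 — does not hold.
2) x3^2 + x8^2 = 0^2 + 0^2 = 0 + 0 = 0 — holds.
3) x5 = -3 is odd — does not hold.
4) |0 - (-9)| = 9 — holds.
5) values -9 <= -3 <= 0 — holds.
6) x3 = 0 is even — holds.
7) 2x4 + 5x5 = 2(-9) + 5(-3) = -33 — holds.
8) x4=-9, x5=-3, x8=0; 1 of them equals -3 — holds.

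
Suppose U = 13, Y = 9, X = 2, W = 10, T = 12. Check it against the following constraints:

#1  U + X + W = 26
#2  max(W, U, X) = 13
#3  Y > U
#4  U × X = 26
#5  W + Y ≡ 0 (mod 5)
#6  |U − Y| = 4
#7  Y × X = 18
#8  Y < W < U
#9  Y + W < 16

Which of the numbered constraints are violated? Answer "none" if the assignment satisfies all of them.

Violated: 1, 3, 5, 9.

#1 U + X + W = 13 + 2 + 10 = 25, not 26  FAIL
#2 max(10, 13, 2) = 13  OK
#3 Y = 9, U = 13; 9 ≤ 13 (want >)  FAIL
#4 U × X = 13 × 2 = 26  OK
#5 W + Y = 19; 19 mod 5 = 4, not 0  FAIL
#6 |13 − 9| = 4  OK
#7 Y × X = 9 × 2 = 18  OK
#8 values 9 < 10 < 13  OK
#9 Y + W = 9 + 10 = 19; 19 ≥ 16, bound 16 not met  FAIL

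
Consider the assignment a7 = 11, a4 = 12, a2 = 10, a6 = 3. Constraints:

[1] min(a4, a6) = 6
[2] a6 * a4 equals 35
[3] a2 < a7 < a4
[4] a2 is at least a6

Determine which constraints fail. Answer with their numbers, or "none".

[1] min(12, 3) = 3, not 6  false
[2] a6 * a4 = 3 * 12 = 36, not 35  false
[3] values 10 < 11 < 12  true
[4] a2 = 10, a6 = 3; 10 ≥ 3  true

No — constraints 1, 2 are not satisfied.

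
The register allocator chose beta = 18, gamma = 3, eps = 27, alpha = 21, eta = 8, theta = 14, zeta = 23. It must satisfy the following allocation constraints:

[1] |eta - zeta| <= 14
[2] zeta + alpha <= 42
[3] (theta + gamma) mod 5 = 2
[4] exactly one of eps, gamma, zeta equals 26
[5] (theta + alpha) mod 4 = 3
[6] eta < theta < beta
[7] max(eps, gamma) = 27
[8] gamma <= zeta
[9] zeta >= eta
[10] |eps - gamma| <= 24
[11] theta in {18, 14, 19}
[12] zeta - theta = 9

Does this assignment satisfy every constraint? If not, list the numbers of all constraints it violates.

[1] |8 - 23| = 15; 15 > 14, exceeds bound 14  fails
[2] zeta + alpha = 23 + 21 = 44; 44 > 42, bound 42 not met  fails
[3] theta + gamma = 17; 17 mod 5 = 2  holds
[4] eps=27, gamma=3, zeta=23; 0 of them equal 26, not exactly one  fails
[5] theta + alpha = 35; 35 mod 4 = 3  holds
[6] values 8 < 14 < 18  holds
[7] max(27, 3) = 27  holds
[8] gamma = 3, zeta = 23; 3 ≤ 23  holds
[9] zeta = 23, eta = 8; 23 ≥ 8  holds
[10] |27 - 3| = 24; 24 ≤ 24  holds
[11] theta = 14 is in {18, 14, 19}  holds
[12] zeta - theta = 23 - 14 = 9  holds

The assignment fails constraints 1, 2, 4.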